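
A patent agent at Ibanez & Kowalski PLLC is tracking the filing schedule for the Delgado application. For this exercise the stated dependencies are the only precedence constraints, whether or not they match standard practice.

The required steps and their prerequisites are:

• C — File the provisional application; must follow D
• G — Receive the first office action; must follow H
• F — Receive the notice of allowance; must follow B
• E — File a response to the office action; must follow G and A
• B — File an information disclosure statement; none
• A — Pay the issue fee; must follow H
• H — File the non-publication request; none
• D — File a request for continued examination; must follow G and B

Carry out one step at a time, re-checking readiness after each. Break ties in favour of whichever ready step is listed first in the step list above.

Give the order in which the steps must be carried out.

B → F → H → G → A → E → D → C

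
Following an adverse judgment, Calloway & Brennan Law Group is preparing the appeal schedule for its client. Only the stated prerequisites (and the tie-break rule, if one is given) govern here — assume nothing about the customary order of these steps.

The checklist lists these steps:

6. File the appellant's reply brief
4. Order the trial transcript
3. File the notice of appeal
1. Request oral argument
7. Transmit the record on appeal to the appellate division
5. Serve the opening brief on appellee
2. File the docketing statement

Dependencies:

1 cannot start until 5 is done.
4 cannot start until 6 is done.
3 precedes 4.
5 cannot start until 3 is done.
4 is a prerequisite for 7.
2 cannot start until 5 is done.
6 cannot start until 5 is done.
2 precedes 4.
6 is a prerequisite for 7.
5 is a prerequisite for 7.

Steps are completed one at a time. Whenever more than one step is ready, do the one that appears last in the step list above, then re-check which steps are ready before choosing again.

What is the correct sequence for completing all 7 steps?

3 is the only step with nothing outstanding, so it goes first.
Next only 5 has its prerequisites met → 5.
2, 1 and 6 are all available; 2 is listed later → 2.
Now 1 and 6 have their prerequisites met. 1 is listed later, so 1 next.
Next only 6 has its prerequisites met → 6.
4 needed 2, 3 and 6, now all done → 4.
Next only 7 has its prerequisites met → 7.

3 5 2 1 6 4 7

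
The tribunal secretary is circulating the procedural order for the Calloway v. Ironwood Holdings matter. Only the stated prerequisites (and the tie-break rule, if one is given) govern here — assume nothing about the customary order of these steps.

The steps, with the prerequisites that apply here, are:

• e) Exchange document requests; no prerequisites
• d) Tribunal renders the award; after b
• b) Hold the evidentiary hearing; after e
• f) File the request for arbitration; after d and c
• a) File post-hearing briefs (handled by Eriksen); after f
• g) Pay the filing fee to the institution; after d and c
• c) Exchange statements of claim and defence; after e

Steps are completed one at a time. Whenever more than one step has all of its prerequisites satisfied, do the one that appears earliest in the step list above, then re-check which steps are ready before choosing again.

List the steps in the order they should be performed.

e, b, d, c, f, a, g

e is the only step with nothing outstanding, so it goes first.
Now b and c have their prerequisites met. b is listed earlier, so b next.
d now also ready, so the ready set is {d, c}; d is listed earlier → d.
c needed e, now all done → c.
Now f and g have their prerequisites met. f is listed earlier, so f next.
a now also ready, so the ready set is {a, g}; a is listed earlier → a.
That leaves g as the only ready step → g.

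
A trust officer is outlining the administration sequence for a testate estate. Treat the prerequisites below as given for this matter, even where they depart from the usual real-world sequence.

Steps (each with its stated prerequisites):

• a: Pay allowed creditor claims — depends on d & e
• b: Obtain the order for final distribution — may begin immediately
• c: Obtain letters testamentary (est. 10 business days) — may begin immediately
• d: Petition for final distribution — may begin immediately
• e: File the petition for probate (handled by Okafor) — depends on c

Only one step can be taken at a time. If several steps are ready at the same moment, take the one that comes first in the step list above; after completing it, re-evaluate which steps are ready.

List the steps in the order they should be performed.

Nothing is required for b, c and d. b is listed earlier → b first.
Now c and d have their prerequisites met. c is listed earlier, so c next.
e now also ready, so the ready set is {d, e}; d is listed earlier → d.
That leaves e as the only ready step → e.
a needed d and e, now all done → a.

b c d e a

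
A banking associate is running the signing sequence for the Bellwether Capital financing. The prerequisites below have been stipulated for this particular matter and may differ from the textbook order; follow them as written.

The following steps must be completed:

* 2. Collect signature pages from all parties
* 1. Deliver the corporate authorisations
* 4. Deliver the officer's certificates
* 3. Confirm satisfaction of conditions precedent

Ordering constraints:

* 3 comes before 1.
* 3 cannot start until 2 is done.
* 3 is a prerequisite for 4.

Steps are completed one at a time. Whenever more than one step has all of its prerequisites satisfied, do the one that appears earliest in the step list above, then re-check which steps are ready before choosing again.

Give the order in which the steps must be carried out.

Only 2 has no prerequisites, so it is first.
That leaves 3 as the only ready step → 3.
Now 1 and 4 have their prerequisites met. 1 is listed earlier, so 1 next.
4 needed 3, now all done → 4.

2, 3, 1, 4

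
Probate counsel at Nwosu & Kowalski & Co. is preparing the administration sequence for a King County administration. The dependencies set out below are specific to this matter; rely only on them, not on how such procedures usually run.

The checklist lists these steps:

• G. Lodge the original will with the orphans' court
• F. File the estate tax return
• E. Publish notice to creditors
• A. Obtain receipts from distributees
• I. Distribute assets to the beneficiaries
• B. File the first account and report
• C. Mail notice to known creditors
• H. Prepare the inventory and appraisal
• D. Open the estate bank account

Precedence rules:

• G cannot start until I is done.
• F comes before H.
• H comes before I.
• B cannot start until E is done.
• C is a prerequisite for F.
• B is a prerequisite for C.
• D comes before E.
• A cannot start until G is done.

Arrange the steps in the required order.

D → E → B → C → F → H → I → G → A

Only D has no prerequisites, so it is first.
E needed D, now all done → E.
B is the only step now ready → B.
C is the only step now ready → C.
F needed C, now all done → F.
H needed F, now all done → H.
I needed H, now all done → I.
G is the only step now ready → G.
That leaves A as the only ready step → A.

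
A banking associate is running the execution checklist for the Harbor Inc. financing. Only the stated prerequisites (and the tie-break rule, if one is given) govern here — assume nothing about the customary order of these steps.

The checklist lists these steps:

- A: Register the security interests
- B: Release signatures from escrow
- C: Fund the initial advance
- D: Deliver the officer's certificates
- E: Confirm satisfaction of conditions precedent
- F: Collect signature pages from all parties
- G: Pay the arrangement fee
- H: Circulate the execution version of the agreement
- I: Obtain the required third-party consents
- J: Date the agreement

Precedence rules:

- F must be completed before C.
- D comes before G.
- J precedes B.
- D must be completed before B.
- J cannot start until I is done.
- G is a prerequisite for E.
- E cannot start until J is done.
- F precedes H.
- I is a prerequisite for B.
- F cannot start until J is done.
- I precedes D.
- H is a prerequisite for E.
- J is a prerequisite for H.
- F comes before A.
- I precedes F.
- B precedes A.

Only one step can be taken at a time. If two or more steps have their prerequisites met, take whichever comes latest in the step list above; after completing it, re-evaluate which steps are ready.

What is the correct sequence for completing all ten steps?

Only I has no prerequisites, so it is first.
Now J and D have their prerequisites met. J is listed later, so J next.
Ready: F and D. F is listed later → F.
H and C now also ready, so the ready set is {H, D, C}; H is listed later → H.
Now D and C have their prerequisites met. D is listed later, so D next.
Now G, C and B have their prerequisites met. G is listed later, so G next.
Now E, C and B have their prerequisites met. E is listed later, so E next.
Ready: C and B. C is listed later → C.
B is the only step now ready → B.
A needed F and B, now all done → A.

I → J → F → H → D → G → E → C → B → A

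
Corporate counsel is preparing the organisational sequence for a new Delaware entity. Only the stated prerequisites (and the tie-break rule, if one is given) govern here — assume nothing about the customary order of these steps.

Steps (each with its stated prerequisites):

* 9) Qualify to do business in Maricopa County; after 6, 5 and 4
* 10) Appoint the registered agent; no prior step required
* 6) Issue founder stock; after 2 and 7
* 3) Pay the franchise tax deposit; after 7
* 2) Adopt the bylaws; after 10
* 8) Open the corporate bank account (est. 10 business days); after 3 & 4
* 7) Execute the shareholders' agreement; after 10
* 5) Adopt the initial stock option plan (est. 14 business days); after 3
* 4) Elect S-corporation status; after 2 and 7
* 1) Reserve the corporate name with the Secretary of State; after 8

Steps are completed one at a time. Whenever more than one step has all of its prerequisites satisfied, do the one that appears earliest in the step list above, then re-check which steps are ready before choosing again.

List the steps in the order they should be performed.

10 2 7 6 3 5 4 9 8 1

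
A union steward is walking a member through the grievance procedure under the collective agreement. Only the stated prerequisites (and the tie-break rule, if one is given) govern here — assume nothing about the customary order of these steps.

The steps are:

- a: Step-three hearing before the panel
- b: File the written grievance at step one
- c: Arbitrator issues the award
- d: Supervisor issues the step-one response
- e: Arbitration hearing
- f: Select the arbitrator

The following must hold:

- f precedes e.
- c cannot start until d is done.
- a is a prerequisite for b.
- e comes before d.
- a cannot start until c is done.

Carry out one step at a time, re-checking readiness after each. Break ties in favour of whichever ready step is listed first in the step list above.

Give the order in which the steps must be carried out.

f, e, d, c, a, b

f is the only step with nothing outstanding, so it goes first.
e needed f, now all done → e.
That leaves d as the only ready step → d.
That leaves c as the only ready step → c.
a is the only step now ready → a.
That leaves b as the only ready step → b.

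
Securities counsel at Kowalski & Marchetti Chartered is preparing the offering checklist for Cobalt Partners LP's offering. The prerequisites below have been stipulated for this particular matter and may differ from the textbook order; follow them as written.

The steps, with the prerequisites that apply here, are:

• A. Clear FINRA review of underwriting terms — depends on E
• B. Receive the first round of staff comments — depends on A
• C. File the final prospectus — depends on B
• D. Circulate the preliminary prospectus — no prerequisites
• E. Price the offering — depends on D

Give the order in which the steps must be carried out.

D, E, A, B, C

Only D has no prerequisites, so it is first.
E needed D, now all done → E.
A is the only step now ready → A.
B needed A, now all done → B.
C needed B, now all done → C.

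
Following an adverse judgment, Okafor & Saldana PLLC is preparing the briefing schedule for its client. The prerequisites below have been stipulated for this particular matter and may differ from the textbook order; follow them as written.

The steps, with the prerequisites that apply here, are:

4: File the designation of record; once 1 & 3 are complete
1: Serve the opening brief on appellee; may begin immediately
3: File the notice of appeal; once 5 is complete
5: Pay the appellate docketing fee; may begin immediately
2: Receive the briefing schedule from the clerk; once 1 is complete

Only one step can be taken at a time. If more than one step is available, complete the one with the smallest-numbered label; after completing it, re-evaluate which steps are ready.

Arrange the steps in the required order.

Nothing is required for 1 and 5. 1 has the earlier label → 1 first.
2 now also ready, so the ready set is {2, 5}; 2 has the earlier label → 2.
That leaves 5 as the only ready step → 5.
3 needed 5, now all done → 3.
4 needed 1 and 3, now all done → 4.

1 → 2 → 5 → 3 → 4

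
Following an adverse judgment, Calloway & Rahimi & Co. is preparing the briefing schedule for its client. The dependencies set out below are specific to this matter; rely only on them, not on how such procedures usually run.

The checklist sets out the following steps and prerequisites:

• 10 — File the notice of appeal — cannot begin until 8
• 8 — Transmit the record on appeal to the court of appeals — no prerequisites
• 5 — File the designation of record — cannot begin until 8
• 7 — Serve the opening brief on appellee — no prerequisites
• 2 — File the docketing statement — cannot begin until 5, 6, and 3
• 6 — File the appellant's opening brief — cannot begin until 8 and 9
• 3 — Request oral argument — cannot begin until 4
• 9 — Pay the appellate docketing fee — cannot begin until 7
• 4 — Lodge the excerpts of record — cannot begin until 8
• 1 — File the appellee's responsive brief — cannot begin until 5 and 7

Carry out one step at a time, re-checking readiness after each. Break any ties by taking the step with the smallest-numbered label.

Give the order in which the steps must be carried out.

Nothing is required for 7 and 8. 7 has the earlier label → 7 first.
8 and 9 are both available; 8 has the earlier label → 8.
4, 5 and 10 now also ready, so the ready set is {4, 5, 9, 10}; 4 has the earlier label → 4.
Ready: 3, 5, 9 and 10. 3 has the earlier label → 3.
5, 9 and 10 are all available; 5 has the earlier label → 5.
1 now also ready, so the ready set is {1, 9, 10}; 1 has the earlier label → 1.
9 and 10 are both available; 9 has the earlier label → 9.
6 now also ready, so the ready set is {6, 10}; 6 has the earlier label → 6.
Ready: 2 and 10. 2 has the earlier label → 2.
10 needed 8, now all done → 10.

7, 8, 4, 3, 5, 1, 9, 6, 2, 10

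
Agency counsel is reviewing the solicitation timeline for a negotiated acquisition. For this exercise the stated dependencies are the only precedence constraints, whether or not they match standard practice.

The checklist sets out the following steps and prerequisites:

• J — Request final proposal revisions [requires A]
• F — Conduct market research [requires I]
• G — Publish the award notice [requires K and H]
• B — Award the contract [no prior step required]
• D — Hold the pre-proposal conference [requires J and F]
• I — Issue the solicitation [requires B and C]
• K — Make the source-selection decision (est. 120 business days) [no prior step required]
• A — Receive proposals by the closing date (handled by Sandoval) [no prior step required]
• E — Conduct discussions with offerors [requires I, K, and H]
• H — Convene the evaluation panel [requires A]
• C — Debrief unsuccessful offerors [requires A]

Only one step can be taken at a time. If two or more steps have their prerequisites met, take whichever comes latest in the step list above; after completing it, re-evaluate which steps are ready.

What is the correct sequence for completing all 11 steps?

Nothing is required for A, K and B. A is listed later → A first.
C, H and J now also ready, so the ready set is {C, H, K, B, J}; C is listed later → C.
H, K, B and J are all available; H is listed later → H.
K, B and J are all available; K is listed later → K.
G now also ready, so the ready set is {B, G, J}; B is listed later → B.
I now also ready, so the ready set is {I, G, J}; I is listed later → I.
E and F now also ready, so the ready set is {E, G, F, J}; E is listed later → E.
G, F and J are all available; G is listed later → G.
Ready: F and J. F is listed later → F.
J needed A, now all done → J.
Next only D has its prerequisites met → D.

A C H K B I E G F J D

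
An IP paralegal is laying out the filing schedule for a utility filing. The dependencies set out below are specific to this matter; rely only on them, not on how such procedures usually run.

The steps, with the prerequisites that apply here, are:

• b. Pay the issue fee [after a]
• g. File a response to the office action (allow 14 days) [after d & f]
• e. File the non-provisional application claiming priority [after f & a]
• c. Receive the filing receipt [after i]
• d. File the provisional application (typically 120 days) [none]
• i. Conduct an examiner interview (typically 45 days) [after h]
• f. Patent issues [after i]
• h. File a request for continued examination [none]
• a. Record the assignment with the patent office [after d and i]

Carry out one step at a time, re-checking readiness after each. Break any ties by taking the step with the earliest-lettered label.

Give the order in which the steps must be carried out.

d and h have no prerequisites; d has the earlier label, so d is first.
h is the only step now ready → h.
i is the only step now ready → i.
a, c and f are all available; a has the earlier label → a.
b now also ready, so the ready set is {b, c, f}; b has the earlier label → b.
Ready: c and f. c has the earlier label → c.
f needed i, now all done → f.
e and g are both available; e has the earlier label → e.
g needed d and f, now all done → g.

d, h, i, a, b, c, f, e, g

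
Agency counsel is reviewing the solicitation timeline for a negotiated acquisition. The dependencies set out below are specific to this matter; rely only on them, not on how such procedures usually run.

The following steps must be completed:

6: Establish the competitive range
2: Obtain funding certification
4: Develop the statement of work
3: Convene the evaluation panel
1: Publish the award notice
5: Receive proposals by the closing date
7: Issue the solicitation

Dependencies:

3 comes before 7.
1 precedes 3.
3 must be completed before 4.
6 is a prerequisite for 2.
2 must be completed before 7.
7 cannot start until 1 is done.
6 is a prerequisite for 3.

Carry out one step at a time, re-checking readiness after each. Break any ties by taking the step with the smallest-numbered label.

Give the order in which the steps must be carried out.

1, 5, 6, 2, 3, 4, 7

1, 5 and 6 have no prerequisites; 1 has the earlier label, so 1 is first.
Ready: 5 and 6. 5 has the earlier label → 5.
Next only 6 has its prerequisites met → 6.
2 and 3 are both available; 2 has the earlier label → 2.
Next only 3 has its prerequisites met → 3.
Ready: 4 and 7. 4 has the earlier label → 4.
Next only 7 has its prerequisites met → 7.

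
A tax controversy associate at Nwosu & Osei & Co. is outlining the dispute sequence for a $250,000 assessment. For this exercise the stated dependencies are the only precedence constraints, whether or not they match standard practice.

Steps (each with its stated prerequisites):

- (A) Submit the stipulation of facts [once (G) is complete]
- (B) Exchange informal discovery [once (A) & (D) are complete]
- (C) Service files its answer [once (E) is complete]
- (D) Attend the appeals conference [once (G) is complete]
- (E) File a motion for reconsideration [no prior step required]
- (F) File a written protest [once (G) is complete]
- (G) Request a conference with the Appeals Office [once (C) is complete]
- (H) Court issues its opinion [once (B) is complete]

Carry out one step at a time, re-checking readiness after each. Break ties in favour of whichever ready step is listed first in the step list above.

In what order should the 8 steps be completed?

(E), (C), (G), (A), (D), (B), (F), (H)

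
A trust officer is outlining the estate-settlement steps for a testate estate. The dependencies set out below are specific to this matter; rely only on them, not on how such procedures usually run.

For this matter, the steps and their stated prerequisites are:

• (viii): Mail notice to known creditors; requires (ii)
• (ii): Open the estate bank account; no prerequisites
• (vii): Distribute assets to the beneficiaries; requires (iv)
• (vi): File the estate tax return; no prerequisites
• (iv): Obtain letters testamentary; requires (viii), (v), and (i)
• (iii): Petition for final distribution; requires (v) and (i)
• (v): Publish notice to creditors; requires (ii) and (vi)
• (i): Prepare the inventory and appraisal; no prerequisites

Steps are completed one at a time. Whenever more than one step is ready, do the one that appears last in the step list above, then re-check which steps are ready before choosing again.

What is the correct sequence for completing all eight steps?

(i), (vi) and (ii) have no prerequisites; (i) is listed later, so (i) is first.
Ready: (vi) and (ii). (vi) is listed later → (vi).
(ii) is the only step now ready → (ii).
Ready: (v) and (viii). (v) is listed later → (v).
(iii) and (viii) are both available; (iii) is listed later → (iii).
(viii) needed (ii), now all done → (viii).
Next only (iv) has its prerequisites met → (iv).
Next only (vii) has its prerequisites met → (vii).

(i) (vi) (ii) (v) (iii) (viii) (iv) (vii)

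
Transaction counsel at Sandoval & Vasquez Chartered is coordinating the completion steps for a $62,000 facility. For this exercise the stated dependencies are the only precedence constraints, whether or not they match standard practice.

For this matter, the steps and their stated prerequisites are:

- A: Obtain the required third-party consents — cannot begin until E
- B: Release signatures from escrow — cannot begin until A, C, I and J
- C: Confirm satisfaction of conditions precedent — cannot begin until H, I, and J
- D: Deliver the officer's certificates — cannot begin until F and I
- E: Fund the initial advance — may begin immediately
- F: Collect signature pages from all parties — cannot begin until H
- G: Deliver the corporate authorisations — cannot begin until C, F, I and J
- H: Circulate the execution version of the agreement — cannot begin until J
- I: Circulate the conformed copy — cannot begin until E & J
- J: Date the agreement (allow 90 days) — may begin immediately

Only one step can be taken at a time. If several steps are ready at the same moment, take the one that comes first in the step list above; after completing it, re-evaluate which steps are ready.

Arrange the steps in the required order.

E and J have no prerequisites; E is listed earlier, so E is first.
Now A and J have their prerequisites met. A is listed earlier, so A next.
J is the only step now ready → J.
H and I are both available; H is listed earlier → H.
F now also ready, so the ready set is {F, I}; F is listed earlier → F.
Next only I has its prerequisites met → I.
Now C and D have their prerequisites met. C is listed earlier, so C next.
Now B, D and G have their prerequisites met. B is listed earlier, so B next.
Now D and G have their prerequisites met. D is listed earlier, so D next.
That leaves G as the only ready step → G.

E, A, J, H, F, I, C, B, D, G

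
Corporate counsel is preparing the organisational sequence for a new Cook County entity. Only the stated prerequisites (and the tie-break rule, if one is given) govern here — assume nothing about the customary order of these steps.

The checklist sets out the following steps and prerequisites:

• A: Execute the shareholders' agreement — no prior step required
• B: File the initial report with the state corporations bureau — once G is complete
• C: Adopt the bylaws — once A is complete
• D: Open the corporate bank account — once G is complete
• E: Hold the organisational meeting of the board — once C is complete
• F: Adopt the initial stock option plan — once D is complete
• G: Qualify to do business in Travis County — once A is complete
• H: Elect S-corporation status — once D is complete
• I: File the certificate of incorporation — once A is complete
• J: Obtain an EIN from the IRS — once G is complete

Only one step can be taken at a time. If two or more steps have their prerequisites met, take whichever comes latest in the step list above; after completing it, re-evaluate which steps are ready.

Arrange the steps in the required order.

A has no prerequisites → A first.
Now I, G and C have their prerequisites met. I is listed later, so I next.
Now G and C have their prerequisites met. G is listed later, so G next.
Ready: J, D, C and B. J is listed later → J.
Now D, C and B have their prerequisites met. D is listed later, so D next.
Ready: H, F, C and B. H is listed later → H.
Ready: F, C and B. F is listed later → F.
C and B are both available; C is listed later → C.
Now E and B have their prerequisites met. E is listed later, so E next.
That leaves B as the only ready step → B.

A → I → G → J → D → H → F → C → E → B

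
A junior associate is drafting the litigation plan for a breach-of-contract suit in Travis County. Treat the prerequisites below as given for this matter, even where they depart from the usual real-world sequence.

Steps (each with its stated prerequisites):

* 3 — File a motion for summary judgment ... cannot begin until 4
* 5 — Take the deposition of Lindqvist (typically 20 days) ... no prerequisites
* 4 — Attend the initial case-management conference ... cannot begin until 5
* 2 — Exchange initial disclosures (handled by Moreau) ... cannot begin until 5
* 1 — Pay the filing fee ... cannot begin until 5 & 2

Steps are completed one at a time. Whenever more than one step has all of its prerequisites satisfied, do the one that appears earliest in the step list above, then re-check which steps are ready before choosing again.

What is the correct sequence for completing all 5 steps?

5 has no prerequisites → 5 first.
Ready: 4 and 2. 4 is listed earlier → 4.
3 now also ready, so the ready set is {3, 2}; 3 is listed earlier → 3.
That leaves 2 as the only ready step → 2.
1 needed 5 and 2, now all done → 1.

5 → 4 → 3 → 2 → 1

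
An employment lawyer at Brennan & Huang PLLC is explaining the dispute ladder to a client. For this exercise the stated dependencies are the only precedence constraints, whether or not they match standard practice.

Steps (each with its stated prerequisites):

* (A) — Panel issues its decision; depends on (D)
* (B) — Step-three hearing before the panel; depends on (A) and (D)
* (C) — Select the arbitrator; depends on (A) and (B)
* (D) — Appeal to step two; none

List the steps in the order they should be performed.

(D) is the only step with nothing outstanding, so it goes first.
(A) needed (D), now all done → (A).
(B) needed (A) and (D), now all done → (B).
(C) needed (A) and (B), now all done → (C).

(D) (A) (B) (C)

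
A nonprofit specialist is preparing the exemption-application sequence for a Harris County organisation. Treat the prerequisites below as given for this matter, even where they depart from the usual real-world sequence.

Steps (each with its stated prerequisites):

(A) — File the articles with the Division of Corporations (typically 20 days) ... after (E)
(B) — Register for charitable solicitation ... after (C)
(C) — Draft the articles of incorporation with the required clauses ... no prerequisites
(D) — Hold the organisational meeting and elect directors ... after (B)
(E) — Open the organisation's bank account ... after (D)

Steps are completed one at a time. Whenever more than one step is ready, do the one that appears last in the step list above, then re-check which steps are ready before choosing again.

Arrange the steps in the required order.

(C) has no prerequisites → (C) first.
(B) needed (C), now all done → (B).
Next only (D) has its prerequisites met → (D).
Next only (E) has its prerequisites met → (E).
That leaves (A) as the only ready step → (A).

(C), (B), (D), (E), (A)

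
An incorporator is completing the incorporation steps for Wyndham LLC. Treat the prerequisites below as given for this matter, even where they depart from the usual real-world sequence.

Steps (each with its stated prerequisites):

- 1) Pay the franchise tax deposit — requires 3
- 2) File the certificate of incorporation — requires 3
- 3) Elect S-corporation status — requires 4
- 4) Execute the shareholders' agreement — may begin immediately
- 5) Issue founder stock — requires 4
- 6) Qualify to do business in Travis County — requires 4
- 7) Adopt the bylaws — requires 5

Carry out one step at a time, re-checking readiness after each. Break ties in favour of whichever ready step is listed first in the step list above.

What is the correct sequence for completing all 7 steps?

4 is the only step with nothing outstanding, so it goes first.
Ready: 3, 5 and 6. 3 is listed earlier → 3.
Ready: 1, 2, 5 and 6. 1 is listed earlier → 1.
2, 5 and 6 are all available; 2 is listed earlier → 2.
Now 5 and 6 have their prerequisites met. 5 is listed earlier, so 5 next.
Ready: 6 and 7. 6 is listed earlier → 6.
Next only 7 has its prerequisites met → 7.

4, 3, 1, 2, 5, 6, 7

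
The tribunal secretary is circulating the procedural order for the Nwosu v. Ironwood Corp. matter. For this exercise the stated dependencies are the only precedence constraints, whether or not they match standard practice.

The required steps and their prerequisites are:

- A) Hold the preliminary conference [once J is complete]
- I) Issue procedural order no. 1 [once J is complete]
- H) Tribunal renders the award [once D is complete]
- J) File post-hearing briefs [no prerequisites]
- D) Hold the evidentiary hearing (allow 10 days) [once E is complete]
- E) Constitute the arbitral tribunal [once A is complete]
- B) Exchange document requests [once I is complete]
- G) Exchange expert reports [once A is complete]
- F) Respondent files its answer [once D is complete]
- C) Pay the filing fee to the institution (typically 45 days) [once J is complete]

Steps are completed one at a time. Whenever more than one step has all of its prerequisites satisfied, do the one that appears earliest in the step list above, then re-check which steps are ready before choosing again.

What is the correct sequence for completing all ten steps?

J is the only step with nothing outstanding, so it goes first.
A, I and C are all available; A is listed earlier → A.
Ready: I, E, G and C. I is listed earlier → I.
Ready: E, B, G and C. E is listed earlier → E.
Ready: D, B, G and C. D is listed earlier → D.
H and F now also ready, so the ready set is {H, B, G, F, C}; H is listed earlier → H.
Now B, G, F and C have their prerequisites met. B is listed earlier, so B next.
G, F and C are all available; G is listed earlier → G.
Now F and C have their prerequisites met. F is listed earlier, so F next.
C is the only step now ready → C.

J, A, I, E, D, H, B, G, F, C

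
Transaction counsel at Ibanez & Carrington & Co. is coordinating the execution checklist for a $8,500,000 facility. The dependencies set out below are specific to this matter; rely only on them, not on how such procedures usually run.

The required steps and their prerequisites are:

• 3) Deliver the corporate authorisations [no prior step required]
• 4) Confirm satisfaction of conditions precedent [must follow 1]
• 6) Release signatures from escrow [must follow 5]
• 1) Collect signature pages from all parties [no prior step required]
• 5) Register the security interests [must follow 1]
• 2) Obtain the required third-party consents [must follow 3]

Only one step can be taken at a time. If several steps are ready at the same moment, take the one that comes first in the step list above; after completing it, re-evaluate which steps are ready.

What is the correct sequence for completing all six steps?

Nothing is required for 3 and 1. 3 is listed earlier → 3 first.
Ready: 1 and 2. 1 is listed earlier → 1.
4 and 5 now also ready, so the ready set is {4, 5, 2}; 4 is listed earlier → 4.
Ready: 5 and 2. 5 is listed earlier → 5.
Now 6 and 2 have their prerequisites met. 6 is listed earlier, so 6 next.
2 needed 3, now all done → 2.

3, 1, 4, 5, 6, 2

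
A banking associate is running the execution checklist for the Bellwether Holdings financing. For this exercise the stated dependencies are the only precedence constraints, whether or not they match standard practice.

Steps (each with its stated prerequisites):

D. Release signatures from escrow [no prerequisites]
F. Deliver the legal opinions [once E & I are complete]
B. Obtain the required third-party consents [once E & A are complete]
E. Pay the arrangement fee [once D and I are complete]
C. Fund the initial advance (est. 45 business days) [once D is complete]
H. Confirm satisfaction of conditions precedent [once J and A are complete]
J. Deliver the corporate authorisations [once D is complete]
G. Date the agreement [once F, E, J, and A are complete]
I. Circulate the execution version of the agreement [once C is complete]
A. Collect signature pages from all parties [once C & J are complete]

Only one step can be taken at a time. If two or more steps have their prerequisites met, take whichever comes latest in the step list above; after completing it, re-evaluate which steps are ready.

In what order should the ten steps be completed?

D J C A I H E B F G

D has no prerequisites → D first.
Ready: J and C. J is listed later → J.
C needed D, now all done → C.
A and I are both available; A is listed later → A.
Now I and H have their prerequisites met. I is listed later, so I next.
E now also ready, so the ready set is {H, E}; H is listed later → H.
Next only E has its prerequisites met → E.
B and F are both available; B is listed later → B.
F needed I and E, now all done → F.
Next only G has its prerequisites met → G.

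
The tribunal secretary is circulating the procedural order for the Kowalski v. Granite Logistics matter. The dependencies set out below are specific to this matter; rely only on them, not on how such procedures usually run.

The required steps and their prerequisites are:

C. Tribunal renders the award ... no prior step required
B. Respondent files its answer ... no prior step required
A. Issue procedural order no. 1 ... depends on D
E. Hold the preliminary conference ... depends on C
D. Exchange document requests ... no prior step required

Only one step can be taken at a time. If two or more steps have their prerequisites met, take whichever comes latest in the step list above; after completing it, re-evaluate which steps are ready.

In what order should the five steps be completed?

D, B and C have no prerequisites; D is listed later, so D is first.
A now also ready, so the ready set is {A, B, C}; A is listed later → A.
B and C are both available; B is listed later → B.
That leaves C as the only ready step → C.
That leaves E as the only ready step → E.

D, A, B, C, E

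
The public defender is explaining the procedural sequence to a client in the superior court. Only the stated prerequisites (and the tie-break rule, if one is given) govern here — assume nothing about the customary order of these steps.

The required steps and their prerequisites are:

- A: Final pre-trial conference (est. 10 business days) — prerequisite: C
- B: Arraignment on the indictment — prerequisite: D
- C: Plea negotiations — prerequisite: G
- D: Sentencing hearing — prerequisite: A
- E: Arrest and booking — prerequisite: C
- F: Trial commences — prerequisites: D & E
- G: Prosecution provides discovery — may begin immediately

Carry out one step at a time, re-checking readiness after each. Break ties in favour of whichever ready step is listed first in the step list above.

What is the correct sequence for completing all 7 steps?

Only G has no prerequisites, so it is first.
C needed G, now all done → C.
Ready: A and E. A is listed earlier → A.
D now also ready, so the ready set is {D, E}; D is listed earlier → D.
Ready: B and E. B is listed earlier → B.
E is the only step now ready → E.
Next only F has its prerequisites met → F.

G C A D B E F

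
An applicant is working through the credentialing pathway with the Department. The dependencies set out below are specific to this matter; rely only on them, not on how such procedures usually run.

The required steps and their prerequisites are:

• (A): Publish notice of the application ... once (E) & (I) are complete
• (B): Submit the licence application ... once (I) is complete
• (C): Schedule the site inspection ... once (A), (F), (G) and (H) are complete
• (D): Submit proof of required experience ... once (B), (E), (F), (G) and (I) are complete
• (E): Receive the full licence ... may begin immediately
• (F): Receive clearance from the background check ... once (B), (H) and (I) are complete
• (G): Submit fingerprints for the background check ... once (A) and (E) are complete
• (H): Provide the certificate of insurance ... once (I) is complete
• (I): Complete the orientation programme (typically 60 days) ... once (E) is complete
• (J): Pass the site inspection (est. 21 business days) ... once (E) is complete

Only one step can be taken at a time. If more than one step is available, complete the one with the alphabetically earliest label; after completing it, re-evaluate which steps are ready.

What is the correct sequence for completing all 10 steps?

(E) is the only step with nothing outstanding, so it goes first.
Now (I) and (J) have their prerequisites met. (I) has the earlier label, so (I) next.
Ready: (A), (B), (H) and (J). (A) has the earlier label → (A).
Ready: (B), (G), (H) and (J). (B) has the earlier label → (B).
Ready: (G), (H) and (J). (G) has the earlier label → (G).
Ready: (H) and (J). (H) has the earlier label → (H).
Ready: (F) and (J). (F) has the earlier label → (F).
Ready: (C), (D) and (J). (C) has the earlier label → (C).
Ready: (D) and (J). (D) has the earlier label → (D).
Next only (J) has its prerequisites met → (J).

(E), (I), (A), (B), (G), (H), (F), (C), (D), (J)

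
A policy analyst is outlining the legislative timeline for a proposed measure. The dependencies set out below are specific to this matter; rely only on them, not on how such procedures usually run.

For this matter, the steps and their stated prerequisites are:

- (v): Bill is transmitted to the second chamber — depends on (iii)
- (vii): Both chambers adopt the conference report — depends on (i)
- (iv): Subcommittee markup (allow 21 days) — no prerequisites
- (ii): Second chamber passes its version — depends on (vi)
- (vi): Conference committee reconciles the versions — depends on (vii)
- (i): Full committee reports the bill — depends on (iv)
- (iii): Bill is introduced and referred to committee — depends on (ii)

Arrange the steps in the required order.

(iv) has no prerequisites → (iv) first.
That leaves (i) as the only ready step → (i).
That leaves (vii) as the only ready step → (vii).
(vi) needed (vii), now all done → (vi).
(ii) is the only step now ready → (ii).
That leaves (iii) as the only ready step → (iii).
(v) needed (iii), now all done → (v).

(iv), (i), (vii), (vi), (ii), (iii), (v)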